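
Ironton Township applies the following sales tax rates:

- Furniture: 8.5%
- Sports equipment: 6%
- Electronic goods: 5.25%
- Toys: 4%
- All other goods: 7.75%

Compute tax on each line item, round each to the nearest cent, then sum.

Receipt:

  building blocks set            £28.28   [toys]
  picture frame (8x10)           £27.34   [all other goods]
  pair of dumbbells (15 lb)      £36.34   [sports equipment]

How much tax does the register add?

£5.43

Building blocks set £28.28: toys → 4% → £1.13
Picture frame (8x10) £27.34: all other goods → 7.75% → £2.12
Pair of dumbbells (15 lb) £36.34: sports equipment → 6% → £2.18
Total tax = £1.13 + £2.12 + £2.18 = £5.43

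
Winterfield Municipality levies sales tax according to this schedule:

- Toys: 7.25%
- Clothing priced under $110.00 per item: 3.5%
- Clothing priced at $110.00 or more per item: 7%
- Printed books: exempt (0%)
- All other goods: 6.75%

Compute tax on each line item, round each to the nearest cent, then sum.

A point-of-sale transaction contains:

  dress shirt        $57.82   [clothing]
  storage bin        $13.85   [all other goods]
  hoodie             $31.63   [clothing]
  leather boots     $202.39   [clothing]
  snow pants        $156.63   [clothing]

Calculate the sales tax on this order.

Dress shirt $57.82: clothing, under $110.00 → 3.5% → $2.02
Storage bin $13.85: all other goods → 6.75% → $0.93
Hoodie $31.63: clothing, under $110.00 → 3.5% → $1.11
Leather boots $202.39: clothing, $110.00 or more → 7% → $14.17
Snow pants $156.63: clothing, $110.00 or more → 7% → $10.96
Total tax = $2.02 + $0.93 + $1.11 + $14.17 + $10.96 = $29.19

$29.19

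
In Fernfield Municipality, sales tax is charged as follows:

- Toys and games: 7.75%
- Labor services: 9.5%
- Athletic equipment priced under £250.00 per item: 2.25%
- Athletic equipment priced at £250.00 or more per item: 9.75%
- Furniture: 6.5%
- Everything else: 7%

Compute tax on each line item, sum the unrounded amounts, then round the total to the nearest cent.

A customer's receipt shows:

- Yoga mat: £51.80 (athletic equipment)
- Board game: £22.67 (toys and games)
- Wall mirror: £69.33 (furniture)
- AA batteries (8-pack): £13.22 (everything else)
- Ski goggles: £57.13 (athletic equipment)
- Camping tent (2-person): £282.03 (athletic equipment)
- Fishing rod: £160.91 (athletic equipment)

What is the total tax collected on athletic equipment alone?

Yoga mat £51.80: athletic equipment, under £250.00 → 2.25% → £1.1655
Ski goggles £57.13: athletic equipment, under £250.00 → 2.25% → £1.285425
Camping tent (2-person) £282.03: athletic equipment, £250.00 or more → 9.75% → £27.497925
Fishing rod £160.91: athletic equipment, under £250.00 → 2.25% → £3.620475
Tax on athletic equipment: unrounded sum = £33.569325 → £33.57

£33.57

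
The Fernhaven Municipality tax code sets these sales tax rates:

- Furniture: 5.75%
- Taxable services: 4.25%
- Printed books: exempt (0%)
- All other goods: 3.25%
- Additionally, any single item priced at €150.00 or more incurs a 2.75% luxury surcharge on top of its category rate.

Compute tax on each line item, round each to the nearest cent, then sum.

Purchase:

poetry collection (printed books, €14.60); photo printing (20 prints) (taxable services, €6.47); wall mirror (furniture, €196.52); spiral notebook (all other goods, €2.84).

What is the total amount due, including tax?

Poetry collection €14.60: printed books → 0% → €0.00
Photo printing (20 prints) €6.47: taxable services → 4.25% → €0.27
Wall mirror €196.52: furniture → 5.75% + 2.75% surcharge = 8.5% → €16.70
Spiral notebook €2.84: all other goods → 3.25% → €0.09
Subtotal = €220.43; tax = €17.06; total due = €237.49

€237.49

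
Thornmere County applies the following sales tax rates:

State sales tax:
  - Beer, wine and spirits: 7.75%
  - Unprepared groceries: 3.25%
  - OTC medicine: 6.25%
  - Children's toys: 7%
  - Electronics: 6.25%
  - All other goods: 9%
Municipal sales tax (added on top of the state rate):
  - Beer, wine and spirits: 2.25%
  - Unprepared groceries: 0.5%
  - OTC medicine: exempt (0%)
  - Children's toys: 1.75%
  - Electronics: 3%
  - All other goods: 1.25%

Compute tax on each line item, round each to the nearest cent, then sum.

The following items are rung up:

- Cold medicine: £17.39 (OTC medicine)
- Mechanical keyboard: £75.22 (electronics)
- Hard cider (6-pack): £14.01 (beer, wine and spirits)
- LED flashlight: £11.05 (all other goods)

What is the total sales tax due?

£10.58

Cold medicine £17.39: OTC medicine → 6.25% + 0% municipal = 6.25% → £1.09
Mechanical keyboard £75.22: electronics → 6.25% + 3% municipal = 9.25% → £6.96
Hard cider (6-pack) £14.01: beer, wine and spirits → 7.75% + 2.25% municipal = 10% → £1.40
LED flashlight £11.05: all other goods → 9% + 1.25% municipal = 10.25% → £1.13
Total tax = £1.09 + £6.96 + £1.40 + £1.13 = £10.58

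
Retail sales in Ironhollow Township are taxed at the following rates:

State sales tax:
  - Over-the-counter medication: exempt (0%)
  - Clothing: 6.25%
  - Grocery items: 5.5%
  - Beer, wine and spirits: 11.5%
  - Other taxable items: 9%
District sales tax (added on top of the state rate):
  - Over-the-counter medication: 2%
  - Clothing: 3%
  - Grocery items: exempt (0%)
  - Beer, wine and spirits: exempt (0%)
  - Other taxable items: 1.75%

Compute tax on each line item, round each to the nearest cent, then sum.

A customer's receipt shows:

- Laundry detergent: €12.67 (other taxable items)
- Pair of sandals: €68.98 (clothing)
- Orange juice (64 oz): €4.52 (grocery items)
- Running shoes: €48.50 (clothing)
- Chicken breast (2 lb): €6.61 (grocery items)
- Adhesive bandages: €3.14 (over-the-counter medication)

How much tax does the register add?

Laundry detergent €12.67: other taxable items → 9% + 1.75% district = 10.75% → €1.36
Pair of sandals €68.98: clothing → 6.25% + 3% district = 9.25% → €6.38
Orange juice (64 oz) €4.52: grocery items → 5.5% + 0% district = 5.5% → €0.25
Running shoes €48.50: clothing → 6.25% + 3% district = 9.25% → €4.49
Chicken breast (2 lb) €6.61: grocery items → 5.5% + 0% district = 5.5% → €0.36
Adhesive bandages €3.14: over-the-counter medication → 0% + 2% district = 2% → €0.06
Total tax = €1.36 + €6.38 + €0.25 + €4.49 + €0.36 + €0.06 = €12.90

€12.90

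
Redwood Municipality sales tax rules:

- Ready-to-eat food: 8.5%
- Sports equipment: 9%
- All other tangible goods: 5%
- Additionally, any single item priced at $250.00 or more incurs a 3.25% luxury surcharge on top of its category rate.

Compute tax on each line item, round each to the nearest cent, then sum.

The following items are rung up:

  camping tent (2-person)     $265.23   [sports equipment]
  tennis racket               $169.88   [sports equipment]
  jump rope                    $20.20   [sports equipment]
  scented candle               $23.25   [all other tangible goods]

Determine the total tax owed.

$50.76

Camping tent (2-person) $265.23: sports equipment → 9% + 3.25% surcharge = 12.25% → $32.49
Tennis racket $169.88: sports equipment → 9% → $15.29
Jump rope $20.20: sports equipment → 9% → $1.82
Scented candle $23.25: all other tangible goods → 5% → $1.16
Total tax = $32.49 + $15.29 + $1.82 + $1.16 = $50.76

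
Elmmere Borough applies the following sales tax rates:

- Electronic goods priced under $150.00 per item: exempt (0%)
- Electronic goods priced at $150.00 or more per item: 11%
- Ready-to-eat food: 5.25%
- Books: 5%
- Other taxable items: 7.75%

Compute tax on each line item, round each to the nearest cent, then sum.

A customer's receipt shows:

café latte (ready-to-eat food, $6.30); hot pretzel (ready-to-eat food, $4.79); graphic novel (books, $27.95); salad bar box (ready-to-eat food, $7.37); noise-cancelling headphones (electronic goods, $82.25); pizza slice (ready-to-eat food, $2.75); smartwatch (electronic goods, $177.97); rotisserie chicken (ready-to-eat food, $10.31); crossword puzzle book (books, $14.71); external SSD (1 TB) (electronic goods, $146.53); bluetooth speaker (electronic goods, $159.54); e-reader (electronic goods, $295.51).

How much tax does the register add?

Café latte $6.30: ready-to-eat food → 5.25% → $0.33
Hot pretzel $4.79: ready-to-eat food → 5.25% → $0.25
Graphic novel $27.95: books → 5% → $1.40
Salad bar box $7.37: ready-to-eat food → 5.25% → $0.39
Noise-cancelling headphones $82.25: electronic goods, under $150.00 → 0% → $0.00
Pizza slice $2.75: ready-to-eat food → 5.25% → $0.14
Smartwatch $177.97: electronic goods, $150.00 or more → 11% → $19.58
Rotisserie chicken $10.31: ready-to-eat food → 5.25% → $0.54
Crossword puzzle book $14.71: books → 5% → $0.74
External SSD (1 TB) $146.53: electronic goods, under $150.00 → 0% → $0.00
Bluetooth speaker $159.54: electronic goods, $150.00 or more → 11% → $17.55
E-reader $295.51: electronic goods, $150.00 or more → 11% → $32.51
Total tax = $0.33 + $0.25 + $1.40 + $0.39 + $0.14 + $19.58 + $0.54 + $0.74 + $17.55 + $32.51 = $73.43

$73.43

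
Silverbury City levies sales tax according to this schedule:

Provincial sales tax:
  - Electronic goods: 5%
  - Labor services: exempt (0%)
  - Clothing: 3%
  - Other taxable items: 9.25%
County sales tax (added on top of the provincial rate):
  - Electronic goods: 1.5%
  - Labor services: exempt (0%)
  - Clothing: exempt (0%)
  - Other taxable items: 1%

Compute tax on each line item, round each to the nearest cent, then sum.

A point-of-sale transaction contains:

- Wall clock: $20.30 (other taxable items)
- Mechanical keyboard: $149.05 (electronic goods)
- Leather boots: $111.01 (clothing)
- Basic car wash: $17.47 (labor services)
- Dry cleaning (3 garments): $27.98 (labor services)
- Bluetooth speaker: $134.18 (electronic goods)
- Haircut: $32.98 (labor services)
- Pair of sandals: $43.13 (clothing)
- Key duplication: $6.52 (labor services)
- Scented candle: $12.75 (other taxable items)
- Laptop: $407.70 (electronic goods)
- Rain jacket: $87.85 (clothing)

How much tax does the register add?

Wall clock $20.30: other taxable items → 9.25% + 1% county = 10.25% → $2.08
Mechanical keyboard $149.05: electronic goods → 5% + 1.5% county = 6.5% → $9.69
Leather boots $111.01: clothing → 3% + 0% county = 3% → $3.33
Basic car wash $17.47: labor services → 0% + 0% county = 0% → $0.00
Dry cleaning (3 garments) $27.98: labor services → 0% + 0% county = 0% → $0.00
Bluetooth speaker $134.18: electronic goods → 5% + 1.5% county = 6.5% → $8.72
Haircut $32.98: labor services → 0% + 0% county = 0% → $0.00
Pair of sandals $43.13: clothing → 3% + 0% county = 3% → $1.29
Key duplication $6.52: labor services → 0% + 0% county = 0% → $0.00
Scented candle $12.75: other taxable items → 9.25% + 1% county = 10.25% → $1.31
Laptop $407.70: electronic goods → 5% + 1.5% county = 6.5% → $26.50
Rain jacket $87.85: clothing → 3% + 0% county = 3% → $2.64
Total tax = $2.08 + $9.69 + $3.33 + $8.72 + $1.29 + $1.31 + $26.50 + $2.64 = $55.56

$55.56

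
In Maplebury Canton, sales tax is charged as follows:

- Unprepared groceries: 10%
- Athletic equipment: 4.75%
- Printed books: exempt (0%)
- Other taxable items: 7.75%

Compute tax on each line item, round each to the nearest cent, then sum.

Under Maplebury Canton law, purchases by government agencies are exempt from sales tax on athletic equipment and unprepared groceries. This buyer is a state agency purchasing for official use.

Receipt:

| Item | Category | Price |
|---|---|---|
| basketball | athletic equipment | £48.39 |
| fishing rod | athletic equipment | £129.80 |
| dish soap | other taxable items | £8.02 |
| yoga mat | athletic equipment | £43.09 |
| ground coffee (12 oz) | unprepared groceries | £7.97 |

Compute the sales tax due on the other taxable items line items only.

£0.62

Dish soap £8.02: other taxable items → 7.75% → £0.62
Tax on other taxable items = £0.62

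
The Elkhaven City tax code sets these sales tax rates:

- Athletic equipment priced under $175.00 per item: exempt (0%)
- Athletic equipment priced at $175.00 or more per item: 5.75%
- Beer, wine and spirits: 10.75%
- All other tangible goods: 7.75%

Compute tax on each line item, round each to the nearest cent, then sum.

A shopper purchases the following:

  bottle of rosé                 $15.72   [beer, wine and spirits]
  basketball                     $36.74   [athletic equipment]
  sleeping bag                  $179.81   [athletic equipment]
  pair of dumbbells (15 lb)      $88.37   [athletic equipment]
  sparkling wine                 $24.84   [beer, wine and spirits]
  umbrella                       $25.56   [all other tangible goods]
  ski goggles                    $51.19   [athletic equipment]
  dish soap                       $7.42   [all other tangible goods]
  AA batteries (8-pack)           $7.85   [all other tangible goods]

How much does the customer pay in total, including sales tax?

$455.37

Bottle of rosé $15.72: beer, wine and spirits → 10.75% → $1.69
Basketball $36.74: athletic equipment, under $175.00 → 0% → $0.00
Sleeping bag $179.81: athletic equipment, $175.00 or more → 5.75% → $10.34
Pair of dumbbells (15 lb) $88.37: athletic equipment, under $175.00 → 0% → $0.00
Sparkling wine $24.84: beer, wine and spirits → 10.75% → $2.67
Umbrella $25.56: all other tangible goods → 7.75% → $1.98
Ski goggles $51.19: athletic equipment, under $175.00 → 0% → $0.00
Dish soap $7.42: all other tangible goods → 7.75% → $0.58
AA batteries (8-pack) $7.85: all other tangible goods → 7.75% → $0.61
Subtotal = $437.50; tax = $17.87; total due = $455.37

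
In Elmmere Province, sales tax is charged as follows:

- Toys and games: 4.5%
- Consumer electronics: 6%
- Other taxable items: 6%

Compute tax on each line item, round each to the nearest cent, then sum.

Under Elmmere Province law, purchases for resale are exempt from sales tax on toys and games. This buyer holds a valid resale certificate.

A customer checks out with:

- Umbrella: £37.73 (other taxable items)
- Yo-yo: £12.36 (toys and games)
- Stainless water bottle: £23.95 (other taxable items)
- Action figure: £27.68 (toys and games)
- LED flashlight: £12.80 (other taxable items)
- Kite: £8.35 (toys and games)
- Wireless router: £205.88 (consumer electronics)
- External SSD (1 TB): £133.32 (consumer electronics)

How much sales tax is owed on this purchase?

£24.82

Umbrella £37.73: other taxable items → 6% → £2.26
Yo-yo £12.36: toys and games, buyer-exempt → 0% → £0.00
Stainless water bottle £23.95: other taxable items → 6% → £1.44
Action figure £27.68: toys and games, buyer-exempt → 0% → £0.00
LED flashlight £12.80: other taxable items → 6% → £0.77
Kite £8.35: toys and games, buyer-exempt → 0% → £0.00
Wireless router £205.88: consumer electronics → 6% → £12.35
External SSD (1 TB) £133.32: consumer electronics → 6% → £8.00
Total tax = £2.26 + £1.44 + £0.77 + £12.35 + £8.00 = £24.82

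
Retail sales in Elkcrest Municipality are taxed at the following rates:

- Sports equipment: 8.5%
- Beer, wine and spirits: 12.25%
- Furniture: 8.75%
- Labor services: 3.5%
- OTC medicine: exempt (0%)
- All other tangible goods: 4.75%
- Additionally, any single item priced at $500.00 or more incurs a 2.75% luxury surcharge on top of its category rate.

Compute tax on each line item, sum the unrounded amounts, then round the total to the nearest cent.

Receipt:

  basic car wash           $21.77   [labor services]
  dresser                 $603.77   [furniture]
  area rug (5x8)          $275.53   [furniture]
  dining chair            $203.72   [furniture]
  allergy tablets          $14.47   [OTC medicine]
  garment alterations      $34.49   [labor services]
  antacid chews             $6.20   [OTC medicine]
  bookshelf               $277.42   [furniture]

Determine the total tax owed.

$137.61

Basic car wash $21.77: labor services → 3.5% → $0.76195
Dresser $603.77: furniture → 8.75% + 2.75% surcharge = 11.5% → $69.43355
Area rug (5x8) $275.53: furniture → 8.75% → $24.108875
Dining chair $203.72: furniture → 8.75% → $17.8255
Allergy tablets $14.47: OTC medicine → 0% → $0.00
Garment alterations $34.49: labor services → 3.5% → $1.20715
Antacid chews $6.20: OTC medicine → 0% → $0.00
Bookshelf $277.42: furniture → 8.75% → $24.27425
Unrounded tax sum = $137.611275 → $137.61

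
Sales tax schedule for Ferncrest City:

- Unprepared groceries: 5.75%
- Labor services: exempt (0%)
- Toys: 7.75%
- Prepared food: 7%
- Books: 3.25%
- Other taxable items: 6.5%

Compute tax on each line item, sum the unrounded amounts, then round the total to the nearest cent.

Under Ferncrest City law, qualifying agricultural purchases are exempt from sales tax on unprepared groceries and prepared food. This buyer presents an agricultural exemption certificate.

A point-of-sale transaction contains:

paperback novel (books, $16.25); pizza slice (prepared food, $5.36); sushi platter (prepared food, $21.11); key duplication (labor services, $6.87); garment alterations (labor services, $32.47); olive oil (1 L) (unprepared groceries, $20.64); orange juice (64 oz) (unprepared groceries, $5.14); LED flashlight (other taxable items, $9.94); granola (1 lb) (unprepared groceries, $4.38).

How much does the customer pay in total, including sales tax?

Paperback novel $16.25: books → 3.25% → $0.528125
Pizza slice $5.36: prepared food, buyer-exempt → 0% → $0.00
Sushi platter $21.11: prepared food, buyer-exempt → 0% → $0.00
Key duplication $6.87: labor services → 0% → $0.00
Garment alterations $32.47: labor services → 0% → $0.00
Olive oil (1 L) $20.64: unprepared groceries, buyer-exempt → 0% → $0.00
Orange juice (64 oz) $5.14: unprepared groceries, buyer-exempt → 0% → $0.00
LED flashlight $9.94: other taxable items → 6.5% → $0.6461
Granola (1 lb) $4.38: unprepared groceries, buyer-exempt → 0% → $0.00
Subtotal = $122.16; unrounded tax = $1.174225 → $1.17; total due = $123.33

$123.33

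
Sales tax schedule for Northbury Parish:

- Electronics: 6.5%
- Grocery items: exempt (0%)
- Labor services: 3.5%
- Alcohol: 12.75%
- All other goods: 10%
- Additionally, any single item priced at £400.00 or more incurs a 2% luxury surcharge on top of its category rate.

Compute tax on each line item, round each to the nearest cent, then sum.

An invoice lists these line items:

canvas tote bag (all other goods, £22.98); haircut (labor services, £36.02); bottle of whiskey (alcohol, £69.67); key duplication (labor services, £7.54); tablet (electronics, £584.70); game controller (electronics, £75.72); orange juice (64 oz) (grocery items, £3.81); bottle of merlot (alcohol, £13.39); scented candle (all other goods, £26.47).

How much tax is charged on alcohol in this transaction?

Bottle of whiskey £69.67: alcohol → 12.75% → £8.88
Bottle of merlot £13.39: alcohol → 12.75% → £1.71
Tax on alcohol = £8.88 + £1.71 = £10.59

£10.59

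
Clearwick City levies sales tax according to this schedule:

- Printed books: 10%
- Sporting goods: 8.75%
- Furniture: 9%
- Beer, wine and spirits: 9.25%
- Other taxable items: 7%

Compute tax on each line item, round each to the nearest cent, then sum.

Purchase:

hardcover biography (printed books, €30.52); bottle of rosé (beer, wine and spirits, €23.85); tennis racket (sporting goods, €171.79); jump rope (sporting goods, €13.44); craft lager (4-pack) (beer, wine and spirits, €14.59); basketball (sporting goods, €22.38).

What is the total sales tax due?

€24.78

Hardcover biography €30.52: printed books → 10% → €3.05
Bottle of rosé €23.85: beer, wine and spirits → 9.25% → €2.21
Tennis racket €171.79: sporting goods → 8.75% → €15.03
Jump rope €13.44: sporting goods → 8.75% → €1.18
Craft lager (4-pack) €14.59: beer, wine and spirits → 9.25% → €1.35
Basketball €22.38: sporting goods → 8.75% → €1.96
Total tax = €3.05 + €2.21 + €15.03 + €1.18 + €1.35 + €1.96 = €24.78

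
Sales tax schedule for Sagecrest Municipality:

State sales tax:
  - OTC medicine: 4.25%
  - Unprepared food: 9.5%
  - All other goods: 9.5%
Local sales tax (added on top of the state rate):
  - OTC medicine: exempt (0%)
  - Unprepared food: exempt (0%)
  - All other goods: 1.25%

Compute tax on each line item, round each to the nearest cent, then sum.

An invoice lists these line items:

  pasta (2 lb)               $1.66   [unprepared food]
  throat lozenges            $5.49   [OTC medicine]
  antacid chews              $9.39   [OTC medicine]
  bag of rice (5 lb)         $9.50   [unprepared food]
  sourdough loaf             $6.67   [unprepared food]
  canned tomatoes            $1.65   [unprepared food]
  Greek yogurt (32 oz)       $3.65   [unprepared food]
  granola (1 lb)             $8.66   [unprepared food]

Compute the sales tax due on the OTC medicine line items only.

$0.63

Throat lozenges $5.49: OTC medicine → 4.25% + 0% local = 4.25% → $0.23
Antacid chews $9.39: OTC medicine → 4.25% + 0% local = 4.25% → $0.40
Tax on OTC medicine = $0.23 + $0.40 = $0.63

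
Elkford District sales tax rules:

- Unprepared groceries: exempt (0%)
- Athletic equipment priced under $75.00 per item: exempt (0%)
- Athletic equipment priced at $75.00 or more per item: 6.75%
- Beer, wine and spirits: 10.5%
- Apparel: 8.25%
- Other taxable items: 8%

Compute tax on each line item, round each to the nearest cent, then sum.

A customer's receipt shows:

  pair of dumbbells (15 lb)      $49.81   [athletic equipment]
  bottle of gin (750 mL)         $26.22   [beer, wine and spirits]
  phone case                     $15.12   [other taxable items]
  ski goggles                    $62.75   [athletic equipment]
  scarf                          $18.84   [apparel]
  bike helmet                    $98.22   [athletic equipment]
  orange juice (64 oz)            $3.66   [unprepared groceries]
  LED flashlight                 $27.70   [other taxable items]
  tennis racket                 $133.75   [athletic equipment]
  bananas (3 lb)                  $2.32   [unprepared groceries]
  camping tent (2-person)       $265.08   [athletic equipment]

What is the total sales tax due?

$41.28

Pair of dumbbells (15 lb) $49.81: athletic equipment, under $75.00 → 0% → $0.00
Bottle of gin (750 mL) $26.22: beer, wine and spirits → 10.5% → $2.75
Phone case $15.12: other taxable items → 8% → $1.21
Ski goggles $62.75: athletic equipment, under $75.00 → 0% → $0.00
Scarf $18.84: apparel → 8.25% → $1.55
Bike helmet $98.22: athletic equipment, $75.00 or more → 6.75% → $6.63
Orange juice (64 oz) $3.66: unprepared groceries → 0% → $0.00
LED flashlight $27.70: other taxable items → 8% → $2.22
Tennis racket $133.75: athletic equipment, $75.00 or more → 6.75% → $9.03
Bananas (3 lb) $2.32: unprepared groceries → 0% → $0.00
Camping tent (2-person) $265.08: athletic equipment, $75.00 or more → 6.75% → $17.89
Total tax = $2.75 + $1.21 + $1.55 + $6.63 + $2.22 + $9.03 + $17.89 = $41.28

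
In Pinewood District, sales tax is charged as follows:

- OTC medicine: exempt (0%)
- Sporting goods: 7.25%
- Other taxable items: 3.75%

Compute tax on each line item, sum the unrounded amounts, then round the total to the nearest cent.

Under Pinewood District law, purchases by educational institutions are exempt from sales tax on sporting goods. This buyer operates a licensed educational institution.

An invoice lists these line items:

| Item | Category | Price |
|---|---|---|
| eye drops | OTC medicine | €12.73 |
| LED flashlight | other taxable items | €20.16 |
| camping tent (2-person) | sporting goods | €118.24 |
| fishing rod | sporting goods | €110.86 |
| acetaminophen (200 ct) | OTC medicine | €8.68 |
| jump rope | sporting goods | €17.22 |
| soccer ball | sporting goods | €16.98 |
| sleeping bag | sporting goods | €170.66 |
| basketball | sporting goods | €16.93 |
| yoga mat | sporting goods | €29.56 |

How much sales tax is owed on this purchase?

€0.76

Eye drops €12.73: OTC medicine → 0% → €0.00
LED flashlight €20.16: other taxable items → 3.75% → €0.756
Camping tent (2-person) €118.24: sporting goods, buyer-exempt → 0% → €0.00
Fishing rod €110.86: sporting goods, buyer-exempt → 0% → €0.00
Acetaminophen (200 ct) €8.68: OTC medicine → 0% → €0.00
Jump rope €17.22: sporting goods, buyer-exempt → 0% → €0.00
Soccer ball €16.98: sporting goods, buyer-exempt → 0% → €0.00
Sleeping bag €170.66: sporting goods, buyer-exempt → 0% → €0.00
Basketball €16.93: sporting goods, buyer-exempt → 0% → €0.00
Yoga mat €29.56: sporting goods, buyer-exempt → 0% → €0.00
Unrounded tax sum = €0.756 → €0.76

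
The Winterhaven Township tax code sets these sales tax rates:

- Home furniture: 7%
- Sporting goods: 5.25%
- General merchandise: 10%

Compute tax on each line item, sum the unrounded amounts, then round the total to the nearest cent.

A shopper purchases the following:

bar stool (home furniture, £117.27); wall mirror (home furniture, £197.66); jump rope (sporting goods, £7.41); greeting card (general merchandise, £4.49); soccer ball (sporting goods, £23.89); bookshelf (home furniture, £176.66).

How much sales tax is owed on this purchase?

Bar stool £117.27: home furniture → 7% → £8.2089
Wall mirror £197.66: home furniture → 7% → £13.8362
Jump rope £7.41: sporting goods → 5.25% → £0.389025
Greeting card £4.49: general merchandise → 10% → £0.449
Soccer ball £23.89: sporting goods → 5.25% → £1.254225
Bookshelf £176.66: home furniture → 7% → £12.3662
Unrounded tax sum = £36.50355 → £36.50

£36.50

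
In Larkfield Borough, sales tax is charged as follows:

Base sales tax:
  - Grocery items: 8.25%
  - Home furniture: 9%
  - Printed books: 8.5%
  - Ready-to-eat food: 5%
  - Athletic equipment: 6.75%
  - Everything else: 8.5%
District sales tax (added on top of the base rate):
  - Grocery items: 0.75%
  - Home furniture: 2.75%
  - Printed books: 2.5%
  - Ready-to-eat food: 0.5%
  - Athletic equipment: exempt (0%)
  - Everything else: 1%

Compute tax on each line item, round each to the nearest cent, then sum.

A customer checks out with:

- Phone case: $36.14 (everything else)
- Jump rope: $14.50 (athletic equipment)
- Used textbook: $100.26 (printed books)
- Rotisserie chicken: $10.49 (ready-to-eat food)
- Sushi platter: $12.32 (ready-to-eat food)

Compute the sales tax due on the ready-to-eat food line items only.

$1.26

Rotisserie chicken $10.49: ready-to-eat food → 5% + 0.5% district = 5.5% → $0.58
Sushi platter $12.32: ready-to-eat food → 5% + 0.5% district = 5.5% → $0.68
Tax on ready-to-eat food = $0.58 + $0.68 = $1.26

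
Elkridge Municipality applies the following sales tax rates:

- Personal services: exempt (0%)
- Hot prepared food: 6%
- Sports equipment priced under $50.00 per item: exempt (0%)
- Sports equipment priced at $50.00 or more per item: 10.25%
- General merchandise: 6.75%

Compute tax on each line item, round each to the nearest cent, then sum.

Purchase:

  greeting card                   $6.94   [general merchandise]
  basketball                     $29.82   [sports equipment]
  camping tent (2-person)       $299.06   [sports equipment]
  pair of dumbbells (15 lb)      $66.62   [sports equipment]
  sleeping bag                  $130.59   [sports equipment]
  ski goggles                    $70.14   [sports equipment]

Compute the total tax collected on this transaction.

$58.53

Greeting card $6.94: general merchandise → 6.75% → $0.47
Basketball $29.82: sports equipment, under $50.00 → 0% → $0.00
Camping tent (2-person) $299.06: sports equipment, $50.00 or more → 10.25% → $30.65
Pair of dumbbells (15 lb) $66.62: sports equipment, $50.00 or more → 10.25% → $6.83
Sleeping bag $130.59: sports equipment, $50.00 or more → 10.25% → $13.39
Ski goggles $70.14: sports equipment, $50.00 or more → 10.25% → $7.19
Total tax = $0.47 + $30.65 + $6.83 + $13.39 + $7.19 = $58.53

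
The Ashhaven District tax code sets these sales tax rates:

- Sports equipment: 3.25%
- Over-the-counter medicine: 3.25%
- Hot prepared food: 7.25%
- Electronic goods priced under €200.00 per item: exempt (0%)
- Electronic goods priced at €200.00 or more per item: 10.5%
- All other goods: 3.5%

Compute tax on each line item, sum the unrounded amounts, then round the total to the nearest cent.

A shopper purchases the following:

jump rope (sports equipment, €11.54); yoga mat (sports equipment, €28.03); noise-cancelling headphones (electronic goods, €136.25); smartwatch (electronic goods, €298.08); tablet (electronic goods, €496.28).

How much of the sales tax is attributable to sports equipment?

Jump rope €11.54: sports equipment → 3.25% → €0.37505
Yoga mat €28.03: sports equipment → 3.25% → €0.910975
Tax on sports equipment: unrounded sum = €1.286025 → €1.29

€1.29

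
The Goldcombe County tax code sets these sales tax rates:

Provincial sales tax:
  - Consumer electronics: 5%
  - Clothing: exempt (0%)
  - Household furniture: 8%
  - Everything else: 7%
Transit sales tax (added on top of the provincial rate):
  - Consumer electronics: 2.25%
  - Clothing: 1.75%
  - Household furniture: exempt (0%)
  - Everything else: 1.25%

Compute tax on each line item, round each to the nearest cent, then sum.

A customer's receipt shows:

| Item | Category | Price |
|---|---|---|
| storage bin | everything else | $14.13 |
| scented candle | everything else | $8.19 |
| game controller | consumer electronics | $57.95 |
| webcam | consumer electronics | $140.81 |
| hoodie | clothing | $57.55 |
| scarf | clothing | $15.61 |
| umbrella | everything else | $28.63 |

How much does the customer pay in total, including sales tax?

$342.77

Storage bin $14.13: everything else → 7% + 1.25% transit = 8.25% → $1.17
Scented candle $8.19: everything else → 7% + 1.25% transit = 8.25% → $0.68
Game controller $57.95: consumer electronics → 5% + 2.25% transit = 7.25% → $4.20
Webcam $140.81: consumer electronics → 5% + 2.25% transit = 7.25% → $10.21
Hoodie $57.55: clothing → 0% + 1.75% transit = 1.75% → $1.01
Scarf $15.61: clothing → 0% + 1.75% transit = 1.75% → $0.27
Umbrella $28.63: everything else → 7% + 1.25% transit = 8.25% → $2.36
Subtotal = $322.87; tax = $19.90; total due = $342.77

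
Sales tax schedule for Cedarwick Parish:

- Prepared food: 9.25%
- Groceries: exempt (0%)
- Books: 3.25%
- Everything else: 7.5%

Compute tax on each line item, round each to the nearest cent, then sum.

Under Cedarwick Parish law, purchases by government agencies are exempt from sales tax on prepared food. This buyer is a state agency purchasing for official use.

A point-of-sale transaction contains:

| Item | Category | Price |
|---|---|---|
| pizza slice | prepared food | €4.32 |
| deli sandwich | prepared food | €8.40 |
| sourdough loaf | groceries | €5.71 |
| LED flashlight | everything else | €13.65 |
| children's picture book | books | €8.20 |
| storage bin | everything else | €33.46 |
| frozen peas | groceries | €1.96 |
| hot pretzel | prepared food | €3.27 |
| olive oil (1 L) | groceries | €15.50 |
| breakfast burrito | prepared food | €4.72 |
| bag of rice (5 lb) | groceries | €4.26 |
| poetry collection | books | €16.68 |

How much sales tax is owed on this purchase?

Pizza slice €4.32: prepared food, buyer-exempt → 0% → €0.00
Deli sandwich €8.40: prepared food, buyer-exempt → 0% → €0.00
Sourdough loaf €5.71: groceries → 0% → €0.00
LED flashlight €13.65: everything else → 7.5% → €1.02
Children's picture book €8.20: books → 3.25% → €0.27
Storage bin €33.46: everything else → 7.5% → €2.51
Frozen peas €1.96: groceries → 0% → €0.00
Hot pretzel €3.27: prepared food, buyer-exempt → 0% → €0.00
Olive oil (1 L) €15.50: groceries → 0% → €0.00
Breakfast burrito €4.72: prepared food, buyer-exempt → 0% → €0.00
Bag of rice (5 lb) €4.26: groceries → 0% → €0.00
Poetry collection €16.68: books → 3.25% → €0.54
Total tax = €1.02 + €0.27 + €2.51 + €0.54 = €4.34

€4.34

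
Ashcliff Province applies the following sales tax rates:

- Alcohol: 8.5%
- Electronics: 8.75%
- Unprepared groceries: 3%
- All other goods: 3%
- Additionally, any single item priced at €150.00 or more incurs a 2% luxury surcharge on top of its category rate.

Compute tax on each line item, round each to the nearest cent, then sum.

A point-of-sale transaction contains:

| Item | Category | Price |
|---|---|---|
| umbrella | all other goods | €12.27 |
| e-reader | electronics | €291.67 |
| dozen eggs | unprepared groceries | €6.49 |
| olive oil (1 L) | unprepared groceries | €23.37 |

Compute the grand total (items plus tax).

Umbrella €12.27: all other goods → 3% → €0.37
E-reader €291.67: electronics → 8.75% + 2% surcharge = 10.75% → €31.35
Dozen eggs €6.49: unprepared groceries → 3% → €0.19
Olive oil (1 L) €23.37: unprepared groceries → 3% → €0.70
Subtotal = €333.80; tax = €32.61; total due = €366.41

€366.41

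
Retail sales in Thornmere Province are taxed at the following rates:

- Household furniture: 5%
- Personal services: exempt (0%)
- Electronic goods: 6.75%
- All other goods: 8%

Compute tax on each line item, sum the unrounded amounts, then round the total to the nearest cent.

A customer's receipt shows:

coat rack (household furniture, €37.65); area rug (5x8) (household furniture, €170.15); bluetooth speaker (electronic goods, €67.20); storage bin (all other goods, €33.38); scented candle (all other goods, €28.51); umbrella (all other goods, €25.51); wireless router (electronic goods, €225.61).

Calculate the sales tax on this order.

€37.15

Coat rack €37.65: household furniture → 5% → €1.8825
Area rug (5x8) €170.15: household furniture → 5% → €8.5075
Bluetooth speaker €67.20: electronic goods → 6.75% → €4.536
Storage bin €33.38: all other goods → 8% → €2.6704
Scented candle €28.51: all other goods → 8% → €2.2808
Umbrella €25.51: all other goods → 8% → €2.0408
Wireless router €225.61: electronic goods → 6.75% → €15.228675
Unrounded tax sum = €37.146675 → €37.15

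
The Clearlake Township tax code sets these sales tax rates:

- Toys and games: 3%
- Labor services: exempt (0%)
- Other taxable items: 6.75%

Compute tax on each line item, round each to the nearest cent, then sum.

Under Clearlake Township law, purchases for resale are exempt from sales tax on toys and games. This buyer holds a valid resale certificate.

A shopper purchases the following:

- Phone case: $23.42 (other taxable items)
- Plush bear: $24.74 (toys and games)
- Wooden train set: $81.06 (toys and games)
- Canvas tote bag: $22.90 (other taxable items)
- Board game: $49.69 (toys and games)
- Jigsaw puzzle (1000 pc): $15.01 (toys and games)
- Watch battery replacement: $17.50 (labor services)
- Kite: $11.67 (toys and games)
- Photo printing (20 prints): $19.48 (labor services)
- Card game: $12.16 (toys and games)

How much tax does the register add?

$3.13

Phone case $23.42: other taxable items → 6.75% → $1.58
Plush bear $24.74: toys and games, buyer-exempt → 0% → $0.00
Wooden train set $81.06: toys and games, buyer-exempt → 0% → $0.00
Canvas tote bag $22.90: other taxable items → 6.75% → $1.55
Board game $49.69: toys and games, buyer-exempt → 0% → $0.00
Jigsaw puzzle (1000 pc) $15.01: toys and games, buyer-exempt → 0% → $0.00
Watch battery replacement $17.50: labor services → 0% → $0.00
Kite $11.67: toys and games, buyer-exempt → 0% → $0.00
Photo printing (20 prints) $19.48: labor services → 0% → $0.00
Card game $12.16: toys and games, buyer-exempt → 0% → $0.00
Total tax = $1.58 + $1.55 = $3.13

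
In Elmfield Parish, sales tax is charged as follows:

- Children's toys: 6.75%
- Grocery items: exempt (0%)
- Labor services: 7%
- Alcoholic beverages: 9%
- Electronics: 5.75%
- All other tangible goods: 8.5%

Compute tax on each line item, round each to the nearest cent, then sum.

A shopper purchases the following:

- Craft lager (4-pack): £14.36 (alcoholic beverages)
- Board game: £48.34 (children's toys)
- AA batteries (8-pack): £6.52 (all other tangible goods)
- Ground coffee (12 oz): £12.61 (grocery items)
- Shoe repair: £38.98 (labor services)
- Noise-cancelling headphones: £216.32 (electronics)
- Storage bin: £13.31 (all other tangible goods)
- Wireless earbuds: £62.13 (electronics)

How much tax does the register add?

£24.97

Craft lager (4-pack) £14.36: alcoholic beverages → 9% → £1.29
Board game £48.34: children's toys → 6.75% → £3.26
AA batteries (8-pack) £6.52: all other tangible goods → 8.5% → £0.55
Ground coffee (12 oz) £12.61: grocery items → 0% → £0.00
Shoe repair £38.98: labor services → 7% → £2.73
Noise-cancelling headphones £216.32: electronics → 5.75% → £12.44
Storage bin £13.31: all other tangible goods → 8.5% → £1.13
Wireless earbuds £62.13: electronics → 5.75% → £3.57
Total tax = £1.29 + £3.26 + £0.55 + £2.73 + £12.44 + £1.13 + £3.57 = £24.97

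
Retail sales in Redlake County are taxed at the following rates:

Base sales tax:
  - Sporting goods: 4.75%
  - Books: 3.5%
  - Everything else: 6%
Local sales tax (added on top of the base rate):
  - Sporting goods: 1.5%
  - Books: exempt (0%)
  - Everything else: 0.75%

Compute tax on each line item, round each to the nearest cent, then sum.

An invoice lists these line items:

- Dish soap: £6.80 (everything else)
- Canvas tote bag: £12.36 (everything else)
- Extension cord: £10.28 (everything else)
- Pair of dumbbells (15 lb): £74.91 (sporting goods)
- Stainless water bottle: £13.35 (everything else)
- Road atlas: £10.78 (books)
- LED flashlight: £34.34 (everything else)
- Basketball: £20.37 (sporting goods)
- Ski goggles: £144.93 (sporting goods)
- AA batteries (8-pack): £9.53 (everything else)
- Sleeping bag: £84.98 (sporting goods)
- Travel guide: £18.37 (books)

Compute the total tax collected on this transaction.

Dish soap £6.80: everything else → 6% + 0.75% local = 6.75% → £0.46
Canvas tote bag £12.36: everything else → 6% + 0.75% local = 6.75% → £0.83
Extension cord £10.28: everything else → 6% + 0.75% local = 6.75% → £0.69
Pair of dumbbells (15 lb) £74.91: sporting goods → 4.75% + 1.5% local = 6.25% → £4.68
Stainless water bottle £13.35: everything else → 6% + 0.75% local = 6.75% → £0.90
Road atlas £10.78: books → 3.5% + 0% local = 3.5% → £0.38
LED flashlight £34.34: everything else → 6% + 0.75% local = 6.75% → £2.32
Basketball £20.37: sporting goods → 4.75% + 1.5% local = 6.25% → £1.27
Ski goggles £144.93: sporting goods → 4.75% + 1.5% local = 6.25% → £9.06
AA batteries (8-pack) £9.53: everything else → 6% + 0.75% local = 6.75% → £0.64
Sleeping bag £84.98: sporting goods → 4.75% + 1.5% local = 6.25% → £5.31
Travel guide £18.37: books → 3.5% + 0% local = 3.5% → £0.64
Total tax = £0.46 + £0.83 + £0.69 + £4.68 + £0.90 + £0.38 + £2.32 + £1.27 + £9.06 + £0.64 + £5.31 + £0.64 = £27.18

£27.18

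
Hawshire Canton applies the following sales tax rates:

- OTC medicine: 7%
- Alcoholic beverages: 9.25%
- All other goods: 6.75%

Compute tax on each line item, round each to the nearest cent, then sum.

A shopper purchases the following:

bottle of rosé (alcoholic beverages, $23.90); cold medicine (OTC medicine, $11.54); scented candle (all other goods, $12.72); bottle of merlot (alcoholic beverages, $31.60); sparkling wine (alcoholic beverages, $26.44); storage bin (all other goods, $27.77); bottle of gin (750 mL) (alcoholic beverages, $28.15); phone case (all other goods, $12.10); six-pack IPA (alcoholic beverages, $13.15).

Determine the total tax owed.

Bottle of rosé $23.90: alcoholic beverages → 9.25% → $2.21
Cold medicine $11.54: OTC medicine → 7% → $0.81
Scented candle $12.72: all other goods → 6.75% → $0.86
Bottle of merlot $31.60: alcoholic beverages → 9.25% → $2.92
Sparkling wine $26.44: alcoholic beverages → 9.25% → $2.45
Storage bin $27.77: all other goods → 6.75% → $1.87
Bottle of gin (750 mL) $28.15: alcoholic beverages → 9.25% → $2.60
Phone case $12.10: all other goods → 6.75% → $0.82
Six-pack IPA $13.15: alcoholic beverages → 9.25% → $1.22
Total tax = $2.21 + $0.81 + $0.86 + $2.92 + $2.45 + $1.87 + $2.60 + $0.82 + $1.22 = $15.76

$15.76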